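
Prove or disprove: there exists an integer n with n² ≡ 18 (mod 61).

No such integer exists.

Apply Euler's criterion with the prime 61: 18 is a quadratic residue iff 18^30 ≡ 1 (mod 61), and a non-residue iff it is ≡ −1.
Squaring successively (mod 61): 18^2 = 324 ≡ 19; 18^4 ≡ 19² = 361 ≡ 56; 18^8 ≡ 56² = 3136 ≡ 25; 18^16 ≡ 25² = 625 ≡ 15.
Since 30 = 16 + 8 + 4 + 2, 18^30 ≡ 15 · 25 · 56 · 19; multiplying out mod 61: 15·25 = 375 ≡ 9, then 9·56 = 504 ≡ 16, then 16·19 = 304 ≡ 60. Thus 18^30 ≡ 60 ≡ −1 (mod 61).
By Euler's criterion 18 is a quadratic non-residue mod 61: no n satisfies n² ≡ 18 (mod 61).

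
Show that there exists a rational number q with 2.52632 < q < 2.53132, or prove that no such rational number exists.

q = 43/17

Scale by 17: the interval becomes (42.94744, 43.03244), which contains the integer 43.
Dividing back, 2.52632 < 43/17 < 2.53132, and 43/17 is rational.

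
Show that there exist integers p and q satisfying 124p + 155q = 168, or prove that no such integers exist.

No such integers exist.

Any value of 124p + 155q is a multiple of gcd(124, 155) = 31.
However 168 leaves remainder 13 on division by 31.
Hence no integers p, q satisfy the equation.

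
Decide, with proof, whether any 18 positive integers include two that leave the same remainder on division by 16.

There are exactly 16 possible remainders on division by 16.
Placing 18 integers into 16 classes, some class receives at least two — say a and b.
That is, a and b leave the same remainder on division by 16, as claimed.

Yes, this is always true.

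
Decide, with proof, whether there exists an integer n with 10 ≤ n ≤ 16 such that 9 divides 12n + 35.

At n = 10, 12·10 + 35 = 155 ≡ 2 (mod 9), and each step in n adds 12 ≡ 3 (mod 9), giving residues 2, 5, 8, 2, 5, 8, 2 for n = 10, 11, …, 16.
Since 0 is absent from this list, 9 ∤ 12n + 35 for every n with 10 ≤ n ≤ 16.

No such integer n in that range exists.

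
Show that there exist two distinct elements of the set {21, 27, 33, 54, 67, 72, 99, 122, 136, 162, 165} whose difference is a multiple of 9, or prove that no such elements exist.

21 and 165 are such a pair.

Both 21 and 165 leave remainder 3 on division by 9; their difference 144 = 16·9 is a multiple of 9.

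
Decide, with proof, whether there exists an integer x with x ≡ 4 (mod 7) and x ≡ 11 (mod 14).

x = 11

Here gcd(7, 14) = 7, and both 4 and 11 leave remainder 4 mod 7, so the system is consistent.
The integers ≡ 4 (mod 7) are 4, 11, …; their remainders mod 14 are 4, 11, so x = 11 is the first that is ≡ 11 (mod 14).
Check: 11 mod 7 = 4, 11 mod 14 = 11. ✓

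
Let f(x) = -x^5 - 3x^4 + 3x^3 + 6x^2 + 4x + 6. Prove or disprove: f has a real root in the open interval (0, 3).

f(0) = 6 and f(3) = -333, which have opposite signs.
Since f is a polynomial it is continuous on [0, 3].
By the Intermediate Value Theorem f must vanish at some point of (0, 3).

Such a root exists.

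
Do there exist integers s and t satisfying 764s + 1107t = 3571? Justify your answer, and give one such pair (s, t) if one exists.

764 and 1107 are coprime, so 764s + 1107t ranges over all of ℤ.
Euclidean algorithm: 1107 = 1·764 + 343, 764 = 2·343 + 78, 343 = 4·78 + 31, 78 = 2·31 + 16, 31 = 1·16 + 15, 16 = 1·15 + 1, 15 = 15·1 + 0.
Unwinding: 1 = 16 − 1·15 = 16 − (31 − 1·16) = −31 + 2·16 = −31 + 2·(78 − 2·31) = 2·78 − 5·31 = 2·78 − 5·(343 − 4·78) = −5·343 + 22·78 = −5·343 + 22·(764 − 2·343) = 22·764 − 49·343 = 22·764 − 49·(1107 − 1·764) = −49·1107 + 71·764, i.e. 764·71 + 1107·(-49) = 1.
Multiplying through by 3571: s = 71·3571 = 253541, t = (-49)·3571 = -174979 is a solution.
The general solution is s = 253541 + 1107k, t = -174979 − 764k; taking k = -229 gives the smaller pair s = 38, t = -23.
Check: 764·38 + 1107·(-23) = 29032 − 25461 = 3571. ✓

s = 38, t = -23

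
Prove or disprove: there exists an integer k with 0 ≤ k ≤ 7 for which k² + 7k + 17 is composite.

k = 1

At k = 1: 1² + 7·1 + 17 = 25 = 5·5, which is composite.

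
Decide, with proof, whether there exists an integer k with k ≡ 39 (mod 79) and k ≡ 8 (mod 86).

k = 2330

The moduli 79 and 86 are coprime, so by the Chinese Remainder Theorem a unique solution modulo 6794 exists.
Any solution of the first congruence is k = 39 + 79t; substituting into the second, 79t ≡ 8 − 39 ≡ 55 (mod 86).
Invert 79 mod 86 by the Euclidean algorithm: 86 = 1·79 + 7, 79 = 11·7 + 2, 7 = 3·2 + 1, 2 = 2·1 + 0; back-substituting, 1 = 7 − 3·2 = 7 − 3·(79 − 11·7) = −3·79 + 34·7 = −3·79 + 34·(86 − 1·79) = 34·86 − 37·79. Hence 79·(-37) ≡ 1, so 79⁻¹ ≡ -37 ≡ 49 (mod 86).
Multiplying by 49: t ≡ 49·55 = 2695 ≡ 29 (mod 86).
With t = 29: k = 39 + 79·29 = 2330.
Indeed 2330 ≡ 39 (mod 79) and 2330 ≡ 8 (mod 86).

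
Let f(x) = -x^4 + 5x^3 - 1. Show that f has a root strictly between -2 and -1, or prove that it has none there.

The endpoint values f(-2) = -57 and f(-1) = -7 are both negative. Claim: f(x) < 0 for every x in (-2, -1).
Shift to the endpoint -1: with x = -1 − u (0 < u < 1), one computes f(-1 − u) = -u^4 - 9u^3 - 21u^2 - 19u - 7.
All 5 nonzero coefficients of this polynomial in u are negative; hence for u > 0 the value is a sum of negative terms (the constant -7 among them).
Therefore f(x) < 0 throughout (-2, -1), and f has no zero there.

No such root exists.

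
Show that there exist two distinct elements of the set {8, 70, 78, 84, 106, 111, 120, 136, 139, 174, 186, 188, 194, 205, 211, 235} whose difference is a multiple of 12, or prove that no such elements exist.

Reduce each element mod 12: 8↦8, 70↦10, 78↦6, 84↦0, 106↦10, 111↦3, 120↦0, 136↦4, 139↦7, 174↦6, 186↦6, 188↦8, 194↦2, 205↦1, 211↦7, 235↦7. The residue 8 repeats (at 8 and 188), and 188 − 8 = 180 = 15·12.

Yes: 8 and 188.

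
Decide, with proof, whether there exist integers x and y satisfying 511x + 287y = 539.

x = 37, y = -64

gcd(511, 287) = 7, and 7 divides 539, so integer solutions exist.
Dividing through by 7 reduces the equation to 73x + 41y = 77.
Euclidean algorithm: 73 = 1·41 + 32, 41 = 1·32 + 9, 32 = 3·9 + 5, 9 = 1·5 + 4, 5 = 1·4 + 1, 4 = 4·1 + 0.
Working back up the chain: 1 = 5 − 1·4 = 5 − (9 − 1·5) = −9 + 2·5 = −9 + 2·(32 − 3·9) = 2·32 − 7·9 = 2·32 − 7·(41 − 1·32) = −7·41 + 9·32 = −7·41 + 9·(73 − 1·41) = 9·73 − 16·41. So 73·9 + 41·(-16) = 1.
Times 77: 73·693 + 41·(-1232) = 77, so (693, -1232) solves it.
Subtracting 16·41 from x and adding 16·73 to y gives the tidier solution (37, -64).
Indeed 511·37 + 287·(-64) = 18907 − 18368 = 539.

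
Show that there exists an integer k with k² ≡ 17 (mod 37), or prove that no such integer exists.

No such integer exists.

Apply Euler's criterion with the prime 37: 17 is a quadratic residue iff 17^18 ≡ 1 (mod 37), and a non-residue iff it is ≡ −1.
Repeated squaring mod 37: 17^2 = 289 ≡ 30; 17^4 ≡ 30² = 900 ≡ 12; 17^8 ≡ 12² = 144 ≡ 33; 17^16 ≡ 33² = 1089 ≡ 16.
Since 18 = 16 + 2, 17^18 ≡ 16 · 30; multiplying out mod 37: 16·30 = 480 ≡ 36. Thus 17^18 ≡ 36 ≡ −1 (mod 37).
The value −1 means 17 is a non-residue modulo 37, so k² ≡ 17 (mod 37) is impossible.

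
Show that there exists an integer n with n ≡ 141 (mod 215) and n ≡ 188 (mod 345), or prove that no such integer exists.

There is no such integer.

gcd(215, 345) = 5. If n ≡ 141 (mod 215) and n ≡ 188 (mod 345), then n ≡ 141 (mod 5) and n ≡ 188 (mod 5).
However 141 ≡ 1 and 188 ≡ 3 (mod 5), and 1 ≠ 3.
Therefore no such n exists.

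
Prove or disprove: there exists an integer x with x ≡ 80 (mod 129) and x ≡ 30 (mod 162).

gcd(129, 162) = 3. If x ≡ 80 (mod 129) and x ≡ 30 (mod 162), then x ≡ 80 (mod 3) and x ≡ 30 (mod 3).
These are incompatible: 80 − 30 = 50 is not divisible by 3.
Hence the system has no solution.

No, no such integer exists.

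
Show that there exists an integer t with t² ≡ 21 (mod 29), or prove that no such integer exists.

Apply Euler's criterion with the prime 29: 21 is a quadratic residue iff 21^14 ≡ 1 (mod 29), and a non-residue iff it is ≡ −1.
Repeated squaring mod 29: 21^2 = 441 ≡ 6; 21^4 ≡ 6² = 36 ≡ 7; 21^8 ≡ 7² = 49 ≡ 20.
Since 14 = 8 + 4 + 2, 21^14 ≡ 20 · 7 · 6; multiplying out mod 29: 20·7 = 140 ≡ 24, then 24·6 = 144 ≡ 28. Thus 21^14 ≡ 28 ≡ −1 (mod 29).
By Euler's criterion 21 is a quadratic non-residue mod 29: no t satisfies t² ≡ 21 (mod 29).

No such integer exists.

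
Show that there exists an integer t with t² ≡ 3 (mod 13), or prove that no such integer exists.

t = 4

t = 4 works: 4² = 16, and 16 − 3 = 13 = 1·13.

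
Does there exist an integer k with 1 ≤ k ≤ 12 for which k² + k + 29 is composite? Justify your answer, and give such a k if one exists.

k = 11

At k = 11: 11² + 11 + 29 = 161 = 7·23, which is composite.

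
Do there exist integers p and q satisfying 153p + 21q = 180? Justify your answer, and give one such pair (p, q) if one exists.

p = 2, q = -6

Since gcd(153, 21) = 3 and 180 = 3·60, Bézout's identity guarantees a solution.
Dividing through by 3 reduces the equation to 51p + 7q = 60.
Euclidean algorithm: 51 = 7·7 + 2, 7 = 3·2 + 1, 2 = 2·1 + 0.
Back-substituting, 1 = 7 − 3·2 = 7 − 3·(51 − 7·7) = −3·51 + 22·7; that is, 51·(-3) + 7·22 = 1.
Scaling by 60 gives the particular solution (p, q) = (-180, 1320).
Shifting by a multiple of (7, −51) keeps it a solution: p = -180 + 26·7 = 2, q = 1320 − 26·51 = -6.
Indeed 153·2 + 21·(-6) = 306 − 126 = 180.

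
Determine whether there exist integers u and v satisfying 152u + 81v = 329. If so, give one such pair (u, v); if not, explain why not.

Since gcd(152, 81) = 1, every integer is an integer combination of 152 and 81.
Dividing repeatedly: 152 = 1·81 + 71, 81 = 1·71 + 10, 71 = 7·10 + 1, 10 = 10·1 + 0.
Unwinding: 1 = 71 − 7·10 = 71 − 7·(81 − 1·71) = −7·81 + 8·71 = −7·81 + 8·(152 − 1·81) = 8·152 − 15·81, i.e. 152·8 + 81·(-15) = 1.
Times 329: 152·2632 + 81·(-4935) = 329, so (2632, -4935) solves it.
Shifting by a multiple of (81, −152) keeps it a solution: u = 2632 − 32·81 = 40, v = -4935 + 32·152 = -71.
Indeed 152·40 + 81·(-71) = 6080 − 5751 = 329.

u = 40, v = -71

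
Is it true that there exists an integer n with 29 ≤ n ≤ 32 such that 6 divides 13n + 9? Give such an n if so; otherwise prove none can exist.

The values of 13n + 9 for n = 29, 30, 31, 32 are 386, 399, 412, 425; reduced mod 6 these are 2, 3, 4, 5.
The residue 0 does not occur, so no n in [29, 32] makes 13n + 9 a multiple of 6.

No such integer n in that range exists.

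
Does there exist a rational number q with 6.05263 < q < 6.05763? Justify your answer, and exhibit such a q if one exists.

Look for a denominator N such that an integer falls strictly between N·6.05263 and N·6.05763. N = 18 works: 18·6.05263 = 108.94734 < 109 < 109.03734 = 18·6.05763.
So q = 109/18 works: it is a ratio of integers, and dividing 18·6.05263 < 109 < 18·6.05763 through by 18 gives 6.05263 < 109/18 < 6.05763.

q = 109/18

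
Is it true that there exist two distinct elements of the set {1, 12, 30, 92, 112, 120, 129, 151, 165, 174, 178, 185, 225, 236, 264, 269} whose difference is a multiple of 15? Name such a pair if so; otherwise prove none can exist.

1 and 151 are such a pair.

1 mod 15 = 1 and 151 mod 15 = 1, so 151 − 1 = 150 = 10·15.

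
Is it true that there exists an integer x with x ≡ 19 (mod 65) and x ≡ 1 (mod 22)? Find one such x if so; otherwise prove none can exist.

Since 65 and 22 share no common factor, CRT says the pair of congruences has a solution (unique mod 1430).
Write x = 19 + 65t and require 19 + 65t ≡ 1 (mod 22), i.e. 65t ≡ 4 (mod 22).
65 ≡ 21 (mod 22), so this reads 21t ≡ 4 (mod 22). Note 21·21 = 441 ≡ 1 (mod 22) (as 441 − 1 = 20·22), so 21⁻¹ ≡ 21.
Therefore t ≡ 21·4 = 84 ≡ 18 (mod 22).
Taking t = 18 gives x = 19 + 65·18 = 1189.
Indeed 1189 ≡ 19 (mod 65) and 1189 ≡ 1 (mod 22).

x = 1189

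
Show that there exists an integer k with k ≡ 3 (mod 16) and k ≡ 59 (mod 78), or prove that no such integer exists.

The moduli are not coprime: gcd(16, 78) = 2. Compatibility requires 2 ∣ (59 − 3) = 56, which holds, so solutions exist.
Write k = 3 + 16t. Then 16t ≡ 59 − 3 ≡ 56 (mod 78); dividing through by 2 gives 8t ≡ 28 (mod 39).
Invert 8 mod 39 by the Euclidean algorithm: 39 = 4·8 + 7, 8 = 1·7 + 1, 7 = 7·1 + 0; back-substituting, 1 = 8 − 1·7 = 8 − (39 − 4·8) = −39 + 5·8. Hence 8·5 ≡ 1, so 8⁻¹ ≡ 5 (mod 39).
Multiplying by 5: t ≡ 5·28 = 140 ≡ 23 (mod 39).
Then k = 3 + 16·23 = 371.
Verify: 371 = 23·16 + 3 and 371 = 4·78 + 59. ✓

k = 371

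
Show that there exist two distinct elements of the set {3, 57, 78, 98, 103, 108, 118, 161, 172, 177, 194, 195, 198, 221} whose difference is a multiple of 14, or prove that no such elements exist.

Two integers differ by a multiple of 14 exactly when they have the same residue mod 14. The residues are 3↦3, 57↦1, 78↦8, 98↦0, 103↦5, 108↦10, 118↦6, 161↦7, 172↦4, 177↦9, 194↦12, 195↦13, 198↦2, 221↦11.
These 14 residues are pairwise different, hence no difference of two elements is divisible by 14.

No, no such pair exists.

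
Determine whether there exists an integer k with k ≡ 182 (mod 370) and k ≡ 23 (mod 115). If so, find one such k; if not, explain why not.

Both moduli are multiples of 5 = gcd(370, 115), so any solution would satisfy k ≡ 182 and k ≡ 23 modulo 5 simultaneously.
But 182 mod 5 = 2 while 23 mod 5 = 3, a contradiction.
So no integer satisfies both congruences.

No, no such integer exists.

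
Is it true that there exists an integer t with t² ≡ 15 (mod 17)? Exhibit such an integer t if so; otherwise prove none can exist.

t = 7 works: 7² = 49, and 49 − 15 = 34 = 2·17.

t = 7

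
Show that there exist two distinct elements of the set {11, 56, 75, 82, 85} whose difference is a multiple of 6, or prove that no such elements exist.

Reduce each element modulo 6: 11↦5, 56↦2, 75↦3, 82↦4, 85↦1.
No residue repeats among the 5 elements, so no pair has difference ≡ 0 (mod 6).

No, no such pair exists.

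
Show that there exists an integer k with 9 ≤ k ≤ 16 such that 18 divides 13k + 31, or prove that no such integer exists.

For k = 9, 10, …, 16 the values of 13k + 31 modulo 18 are 4, 17, 12, 7, 2, 15, 10, 5 respectively.
The residue 0 does not occur, so no k in [9, 16] makes 13k + 31 a multiple of 18.

No such integer k in that range exists.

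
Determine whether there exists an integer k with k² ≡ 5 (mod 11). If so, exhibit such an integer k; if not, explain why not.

k = 7 works: 7² = 49, and 49 − 5 = 44 = 4·11.

k = 7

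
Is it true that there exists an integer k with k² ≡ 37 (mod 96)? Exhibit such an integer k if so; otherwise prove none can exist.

There is no such integer.

Since 8 ∣ 96, a solution of k² ≡ 37 (mod 96) would also satisfy k² ≡ 37 ≡ 5 (mod 8).
Since (8 − k)² ≡ k² (mod 8), it suffices to square k = 0, 1, …, 4: the residues are 0, 1, 4, 1, 0.
So the quadratic residues mod 8 are {0, 1, 4}, and 5 is not among them.
Hence no integer k has k² ≡ 37 (mod 96).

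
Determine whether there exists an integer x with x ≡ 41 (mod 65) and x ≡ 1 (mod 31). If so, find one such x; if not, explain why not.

gcd(65, 31) = 1, so the Chinese Remainder Theorem guarantees exactly one residue class mod 2015 satisfying both.
Write x = 41 + 65t and require 41 + 65t ≡ 1 (mod 31), i.e. 65t ≡ 22 (mod 31).
65 ≡ 3 (mod 31), so this reads 3t ≡ 22 (mod 31). Since 3·21 = 63 = 2·31 + 1, the inverse of 3 mod 31 is 21.
Multiplying by 21: t ≡ 21·22 = 462 ≡ 28 (mod 31).
With t = 28: x = 41 + 65·28 = 1861.
Check: 1861 mod 65 = 41, 1861 mod 31 = 1. ✓

x = 1861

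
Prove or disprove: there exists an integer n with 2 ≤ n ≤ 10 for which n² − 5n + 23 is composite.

The values for n = 2, 3, …, 10 are 17, 17, 19, 23, 29, 37, 47, 59, 73, and each of these is prime.
So no value in the range makes the expression composite.

There is no such integer n in that range.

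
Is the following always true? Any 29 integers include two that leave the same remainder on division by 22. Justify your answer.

Yes.

Partition the integers by their residue mod 22; there are 22 classes.
With 29 integers and only 22 classes, the pigeonhole principle forces two of them, say a and b, into the same class.
That is, a and b leave the same remainder on division by 22, as claimed.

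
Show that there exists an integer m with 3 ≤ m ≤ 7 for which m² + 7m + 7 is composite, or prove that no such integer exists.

At m = 6: 6² + 7·6 + 7 = 85 = 5·17, which is composite.

m = 6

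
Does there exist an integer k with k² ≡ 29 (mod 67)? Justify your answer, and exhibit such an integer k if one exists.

Take k = 30. Then 30² = 900 = 13·67 + 29, so 30² ≡ 29 (mod 67).

k = 30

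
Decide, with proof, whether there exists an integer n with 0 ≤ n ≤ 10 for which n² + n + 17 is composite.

No, no such integer n in that range exists.

The values for n = 0, 1, …, 10 are 17, 19, 23, 29, 37, 47, 59, 73, 89, 107, 127, and each of these is prime.
So no value in the range makes the expression composite.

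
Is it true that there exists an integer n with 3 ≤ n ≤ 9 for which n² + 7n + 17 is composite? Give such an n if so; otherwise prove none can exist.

At n = 6: 6² + 7·6 + 17 = 95 = 5·19, which is composite.

n = 6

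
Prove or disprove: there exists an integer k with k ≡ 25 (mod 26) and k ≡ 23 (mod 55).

The moduli 26 and 55 are coprime, so by the Chinese Remainder Theorem a unique solution modulo 1430 exists.
Any solution of the first congruence is k = 25 + 26t; substituting into the second, 26t ≡ 23 − 25 ≡ 53 (mod 55).
Invert 26 mod 55 by the Euclidean algorithm: 55 = 2·26 + 3, 26 = 8·3 + 2, 3 = 1·2 + 1, 2 = 2·1 + 0; back-substituting, 1 = 3 − 1·2 = 3 − (26 − 8·3) = −26 + 9·3 = −26 + 9·(55 − 2·26) = 9·55 − 19·26. Hence 26·(-19) ≡ 1, so 26⁻¹ ≡ -19 ≡ 36 (mod 55).
Multiplying by 36: t ≡ 36·53 = 1908 ≡ 38 (mod 55).
With t = 38: k = 25 + 26·38 = 1013.
Verify: 1013 = 38·26 + 25 and 1013 = 18·55 + 23. ✓

k = 1013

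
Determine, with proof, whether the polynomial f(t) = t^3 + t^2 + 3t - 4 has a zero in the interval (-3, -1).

No.

Evaluate at the endpoints: f(-3) = -31, f(-1) = -7 — same sign (negative).
f'(t) = 3t^2 + 2t + 3 has discriminant 2² − 4·3·3 = -32 < 0, so f' has no real roots and is positive for every real t.
So f is strictly increasing; between -3 and -1 its values lie between f(-3) = -31 and f(-1) = -7, all negative. Therefore f has no root in (-3, -1).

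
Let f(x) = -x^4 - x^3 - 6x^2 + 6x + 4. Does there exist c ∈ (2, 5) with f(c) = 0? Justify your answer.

No.

The endpoint values f(2) = -32 and f(5) = -866 are both negative. Claim: f(x) < 0 for every x in (2, 5).
Shift to the endpoint 2: with x = 2 + u (0 < u < 3), one computes f(2 + u) = -u^4 - 9u^3 - 36u^2 - 62u - 32.
All 5 nonzero coefficients of this polynomial in u are negative; hence for u > 0 the value is a sum of negative terms (the constant -32 among them).
Therefore f(x) < 0 throughout (2, 5), and f has no zero there.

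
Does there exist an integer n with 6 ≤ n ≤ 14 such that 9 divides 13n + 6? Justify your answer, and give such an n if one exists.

Scanning upward from n = 6 gives 84, 97, 110, 123, 136, 149, none divisible by 9. At n = 12 we get 13·12 + 6 = 162, and 162 = 9·18.

n = 12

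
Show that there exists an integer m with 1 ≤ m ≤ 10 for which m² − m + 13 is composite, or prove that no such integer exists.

At m = 5: 5² − 5 + 13 = 33 = 3·11, which is composite.

m = 5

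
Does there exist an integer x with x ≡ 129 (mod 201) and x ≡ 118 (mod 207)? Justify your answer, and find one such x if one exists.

Both moduli are multiples of 3 = gcd(201, 207), so any solution would satisfy x ≡ 129 and x ≡ 118 modulo 3 simultaneously.
These are incompatible: 129 − 118 = 11 is not divisible by 3.
Therefore no such x exists.

No such integer exists.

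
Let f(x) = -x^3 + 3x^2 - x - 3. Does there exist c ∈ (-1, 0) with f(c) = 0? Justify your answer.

f(-1) = 2 and f(0) = -3, which have opposite signs.
Since f is a polynomial it is continuous on [-1, 0].
The Intermediate Value Theorem then guarantees some c ∈ (-1, 0) with f(c) = 0.

Yes, f has a root in the interval.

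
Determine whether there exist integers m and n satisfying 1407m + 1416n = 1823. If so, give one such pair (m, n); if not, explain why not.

There are no such integers.

Any value of 1407m + 1416n is a multiple of gcd(1407, 1416) = 3.
However 1823 leaves remainder 2 on division by 3.
Therefore 1407m + 1416n = 1823 has no solution in integers.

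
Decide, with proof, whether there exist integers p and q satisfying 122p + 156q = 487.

gcd(122, 156) = 2, so every integer of the form 122p + 156q is a multiple of 2.
But 487 = 2·243 + 1, so 2 ∤ 487.
Hence no integers p, q satisfy the equation.

No, no such integers exist.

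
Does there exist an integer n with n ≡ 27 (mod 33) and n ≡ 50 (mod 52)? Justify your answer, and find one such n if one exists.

n = 258

gcd(33, 52) = 1, so the Chinese Remainder Theorem guarantees exactly one residue class mod 1716 satisfying both.
Any solution of the first congruence is n = 27 + 33t; substituting into the second, 33t ≡ 50 − 27 ≡ 23 (mod 52).
To invert 33 modulo 52: 52 = 1·33 + 19, 33 = 1·19 + 14, 19 = 1·14 + 5, 14 = 2·5 + 4, 5 = 1·4 + 1, 4 = 4·1 + 0, and unwinding, 1 = 5 − 1·4 = 5 − (14 − 2·5) = −14 + 3·5 = −14 + 3·(19 − 1·14) = 3·19 − 4·14 = 3·19 − 4·(33 − 1·19) = −4·33 + 7·19 = −4·33 + 7·(52 − 1·33) = 7·52 − 11·33. Thus 33⁻¹ ≡ -11 ≡ 41 (mod 52).
Multiplying by 41: t ≡ 41·23 = 943 ≡ 7 (mod 52).
With t = 7: n = 27 + 33·7 = 258.
Indeed 258 ≡ 27 (mod 33) and 258 ≡ 50 (mod 52).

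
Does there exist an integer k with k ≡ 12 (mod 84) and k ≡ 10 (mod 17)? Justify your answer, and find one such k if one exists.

The moduli 84 and 17 are coprime, so by the Chinese Remainder Theorem a unique solution modulo 1428 exists.
Write k = 12 + 84t and require 12 + 84t ≡ 10 (mod 17), i.e. 84t ≡ 15 (mod 17).
84 ≡ 16 (mod 17), so this reads 16t ≡ 15 (mod 17). Since 16·16 = 256 = 15·17 + 1, the inverse of 16 mod 17 is 16.
Therefore t ≡ 16·15 = 240 ≡ 2 (mod 17).
Taking t = 2 gives k = 12 + 84·2 = 180.
Check: 180 mod 84 = 12, 180 mod 17 = 10. ✓

k = 180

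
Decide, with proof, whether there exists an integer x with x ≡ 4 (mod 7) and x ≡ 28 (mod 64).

gcd(7, 64) = 1, so the Chinese Remainder Theorem guarantees exactly one residue class mod 448 satisfying both.
Write x = 4 + 7t and require 4 + 7t ≡ 28 (mod 64), i.e. 7t ≡ 24 (mod 64).
To invert 7 modulo 64: 64 = 9·7 + 1, 7 = 7·1 + 0, and unwinding, 1 = 64 − 9·7. Thus 7⁻¹ ≡ -9 ≡ 55 (mod 64).
Multiplying by 55: t ≡ 55·24 = 1320 ≡ 40 (mod 64).
With t = 40: x = 4 + 7·40 = 284.
Verify: 284 = 40·7 + 4 and 284 = 4·64 + 28. ✓

x = 284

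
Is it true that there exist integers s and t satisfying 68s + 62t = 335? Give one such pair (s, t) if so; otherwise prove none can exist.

There are no such integers.

Both 68 and 62 are divisible by gcd(68, 62) = 2, hence so is any combination 68s + 62t.
However 335 leaves remainder 1 on division by 2.
Therefore 68s + 62t = 335 has no solution in integers.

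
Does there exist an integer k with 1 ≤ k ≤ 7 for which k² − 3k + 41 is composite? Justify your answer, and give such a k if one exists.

At k = 1: 1² − 3·1 + 41 = 39 = 3·13, which is composite.

k = 1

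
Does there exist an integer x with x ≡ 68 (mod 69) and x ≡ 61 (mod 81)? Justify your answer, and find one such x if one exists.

Both moduli are multiples of 3 = gcd(69, 81), so any solution would satisfy x ≡ 68 and x ≡ 61 modulo 3 simultaneously.
However 68 ≡ 2 and 61 ≡ 1 (mod 3), and 2 ≠ 1.
Therefore no such x exists.

No such integer exists.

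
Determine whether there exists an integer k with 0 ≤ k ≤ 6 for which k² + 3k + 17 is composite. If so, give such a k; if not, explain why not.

k = 2

At k = 2: 2² + 3·2 + 17 = 27 = 3·9, which is composite.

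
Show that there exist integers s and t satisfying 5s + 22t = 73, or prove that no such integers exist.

5 and 22 are coprime, so 5s + 22t ranges over all of ℤ.
Run the Euclidean algorithm on 22 and 5: 22 = 4·5 + 2, 5 = 2·2 + 1, 2 = 2·1 + 0.
Back-substituting, 1 = 5 − 2·2 = 5 − 2·(22 − 4·5) = −2·22 + 9·5; that is, 5·9 + 22·(-2) = 1.
Scaling by 73 gives the particular solution (s, t) = (657, -146).
Subtracting 29·22 from s and adding 29·5 to t gives the tidier solution (19, -1).
Indeed 5·19 + 22·(-1) = 95 − 22 = 73.

s = 19, t = -1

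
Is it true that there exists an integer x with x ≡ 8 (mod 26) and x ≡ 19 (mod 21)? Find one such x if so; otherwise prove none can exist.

x = 502

The moduli 26 and 21 are coprime, so by the Chinese Remainder Theorem a unique solution modulo 546 exists.
Any solution of the first congruence is x = 8 + 26t; substituting into the second, 26t ≡ 19 − 8 ≡ 11 (mod 21).
26 ≡ 5 (mod 21), so this reads 5t ≡ 11 (mod 21). Since 5·17 = 85 = 4·21 + 1, the inverse of 5 mod 21 is 17.
Multiplying by 17: t ≡ 17·11 = 187 ≡ 19 (mod 21).
Taking t = 19 gives x = 8 + 26·19 = 502.
Indeed 502 ≡ 8 (mod 26) and 502 ≡ 19 (mod 21).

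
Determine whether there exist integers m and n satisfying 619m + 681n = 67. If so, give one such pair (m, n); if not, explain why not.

m = 625, n = -568

Since gcd(619, 681) = 1, every integer is an integer combination of 619 and 681.
Run the Euclidean algorithm on 681 and 619: 681 = 1·619 + 62, 619 = 9·62 + 61, 62 = 1·61 + 1, 61 = 61·1 + 0.
Back-substituting, 1 = 62 − 1·61 = 62 − (619 − 9·62) = −619 + 10·62 = −619 + 10·(681 − 1·619) = 10·681 − 11·619; that is, 619·(-11) + 681·10 = 1.
Times 67: 619·(-737) + 681·670 = 67, so (-737, 670) solves it.
Shifting by a multiple of (681, −619) keeps it a solution: m = -737 + 2·681 = 625, n = 670 − 2·619 = -568.
Check: 619·625 + 681·(-568) = 386875 − 386808 = 67. ✓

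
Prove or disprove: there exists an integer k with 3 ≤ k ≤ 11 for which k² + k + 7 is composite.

At k = 10: 10² + 10 + 7 = 117 = 3·39, which is composite.

k = 10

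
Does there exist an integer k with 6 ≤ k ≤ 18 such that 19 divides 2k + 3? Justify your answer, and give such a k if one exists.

k = 8

For k = 6, 7 the values 15, 17 are not multiples of 19. At k = 8 we get 2·8 + 3 = 19, and 19 = 19·1.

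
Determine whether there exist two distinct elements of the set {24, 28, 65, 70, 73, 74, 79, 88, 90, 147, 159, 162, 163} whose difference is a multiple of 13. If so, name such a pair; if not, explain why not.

Reduce each element modulo 13: 24↦11, 28↦2, 65↦0, 70↦5, 73↦8, 74↦9, 79↦1, 88↦10, 90↦12, 147↦4, 159↦3, 162↦6, 163↦7.
No residue repeats among the 13 elements, so no pair has difference ≡ 0 (mod 13).

No, no such pair exists.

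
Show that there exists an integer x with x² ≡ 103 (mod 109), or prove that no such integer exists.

No such integer exists.

109 is prime, so by Euler's criterion 103 is a square mod 109 iff 103^((109−1)/2) = 103^54 ≡ 1 (mod 109).
Repeated squaring mod 109: 103^2 = 10609 ≡ 36; 103^4 ≡ 36² = 1296 ≡ 97; 103^8 ≡ 97² = 9409 ≡ 35; 103^16 ≡ 35² = 1225 ≡ 26; 103^32 ≡ 26² = 676 ≡ 22.
Since 54 = 32 + 16 + 4 + 2, 103^54 ≡ 22 · 26 · 97 · 36; multiplying out mod 109: 22·26 = 572 ≡ 27, then 27·97 = 2619 ≡ 3, then 3·36 = 108 ≡ 108. Thus 103^54 ≡ 108 ≡ −1 (mod 109).
By Euler's criterion 103 is a quadratic non-residue mod 109: no x satisfies x² ≡ 103 (mod 109).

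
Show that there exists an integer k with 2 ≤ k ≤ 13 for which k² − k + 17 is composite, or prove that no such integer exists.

The values for k = 2, 3, …, 13 are 19, 23, 29, 37, 47, 59, 73, 89, 107, 127, 149, 173, and each of these is prime.
So no value in the range makes the expression composite.

No, no such integer k in that range exists.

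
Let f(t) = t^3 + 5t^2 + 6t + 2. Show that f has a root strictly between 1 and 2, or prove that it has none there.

No such root exists.

The endpoint values f(1) = 14 and f(2) = 42 are both positive. Claim: f(t) > 0 for every t in (1, 2).
Shift to the endpoint 1: with t = 1 + u (0 < u < 1), one computes f(1 + u) = u^3 + 8u^2 + 19u + 14.
The nonzero coefficients here are all positive, so for u > 0 every term is positive (or zero), and the constant term 14 is strictly positive.
Therefore f(t) > 0 throughout (1, 2), and f has no zero there.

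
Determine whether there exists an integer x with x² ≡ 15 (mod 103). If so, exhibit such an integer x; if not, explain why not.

x = 18

Take x = 18. Then 18² = 324 = 3·103 + 15, so 18² ≡ 15 (mod 103).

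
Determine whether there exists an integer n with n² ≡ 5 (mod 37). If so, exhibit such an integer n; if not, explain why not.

Apply Euler's criterion with the prime 37: 5 is a quadratic residue iff 5^18 ≡ 1 (mod 37), and a non-residue iff it is ≡ −1.
Repeated squaring mod 37: 5^2 = 25 ≡ 25; 5^4 ≡ 25² = 625 ≡ 33; 5^8 ≡ 33² = 1089 ≡ 16; 5^16 ≡ 16² = 256 ≡ 34.
Since 18 = 16 + 2, 5^18 ≡ 34 · 25; multiplying out mod 37: 34·25 = 850 ≡ 36. Thus 5^18 ≡ 36 ≡ −1 (mod 37).
The value −1 means 5 is a non-residue modulo 37, so n² ≡ 5 (mod 37) is impossible.

No such integer exists.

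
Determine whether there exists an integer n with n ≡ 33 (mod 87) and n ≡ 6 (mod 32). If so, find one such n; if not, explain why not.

n = 294

The moduli 87 and 32 are coprime, so by the Chinese Remainder Theorem a unique solution modulo 2784 exists.
Any solution of the first congruence is n = 33 + 87t; substituting into the second, 87t ≡ 6 − 33 ≡ 5 (mod 32).
87 ≡ 23 (mod 32), so this reads 23t ≡ 5 (mod 32). Since 23·7 = 161 = 5·32 + 1, the inverse of 23 mod 32 is 7.
Therefore t ≡ 7·5 = 35 ≡ 3 (mod 32).
Taking t = 3 gives n = 33 + 87·3 = 294.
Verify: 294 = 3·87 + 33 and 294 = 9·32 + 6. ✓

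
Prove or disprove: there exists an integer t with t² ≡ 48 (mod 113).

No such integer exists.

Apply Euler's criterion with the prime 113: 48 is a quadratic residue iff 48^56 ≡ 1 (mod 113), and a non-residue iff it is ≡ −1.
Squaring successively (mod 113): 48^2 = 2304 ≡ 44; 48^4 ≡ 44² = 1936 ≡ 15; 48^8 ≡ 15² = 225 ≡ 112; 48^16 ≡ 112² = 12544 ≡ 1; 48^32 ≡ 1² = 1 ≡ 1.
Since 56 = 32 + 16 + 8, 48^56 ≡ 1 · 1 · 112; multiplying out mod 113: 1·1 = 1 ≡ 1, then 1·112 = 112 ≡ 112. Thus 48^56 ≡ 112 ≡ −1 (mod 113).
The value −1 means 48 is a non-residue modulo 113, so t² ≡ 48 (mod 113) is impossible.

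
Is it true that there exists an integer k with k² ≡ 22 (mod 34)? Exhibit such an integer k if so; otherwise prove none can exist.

No such integer exists.

Reduce modulo 17, which divides 34: we would need k² ≡ 5 (mod 17).
Since (17 − k)² ≡ k² (mod 17), it suffices to square k = 0, 1, …, 8: the residues are 0, 1, 4, 9, 16, 8, 2, 15, 13.
So the quadratic residues mod 17 are {0, 1, 2, 4, 8, 9, 13, 15, 16}, and 5 is not among them.
Hence no integer k has k² ≡ 22 (mod 34).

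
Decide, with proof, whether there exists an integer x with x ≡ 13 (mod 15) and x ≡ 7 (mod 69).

x = 283

Here gcd(15, 69) = 3, and both 13 and 7 leave remainder 1 mod 3, so the system is consistent.
Write x = 13 + 15t. Then 15t ≡ 7 − 13 ≡ 63 (mod 69); dividing through by 3 gives 5t ≡ 21 (mod 23).
Since 5·14 = 70 = 3·23 + 1, the inverse of 5 mod 23 is 14.
Therefore t ≡ 14·21 = 294 ≡ 18 (mod 23).
Then x = 13 + 15·18 = 283.
Verify: 283 = 18·15 + 13 and 283 = 4·69 + 7. ✓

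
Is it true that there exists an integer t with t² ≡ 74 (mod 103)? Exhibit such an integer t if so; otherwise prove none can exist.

103 is prime, so by Euler's criterion 74 is a square mod 103 iff 74^((103−1)/2) = 74^51 ≡ 1 (mod 103).
Squaring successively (mod 103): 74^2 = 5476 ≡ 17; 74^4 ≡ 17² = 289 ≡ 83; 74^8 ≡ 83² = 6889 ≡ 91; 74^16 ≡ 91² = 8281 ≡ 41; 74^32 ≡ 41² = 1681 ≡ 33.
Since 51 = 32 + 16 + 2 + 1, 74^51 ≡ 33 · 41 · 17 · 74; multiplying out mod 103: 33·41 = 1353 ≡ 14, then 14·17 = 238 ≡ 32, then 32·74 = 2368 ≡ 102. Thus 74^51 ≡ 102 ≡ −1 (mod 103).
The value −1 means 74 is a non-residue modulo 103, so t² ≡ 74 (mod 103) is impossible.

There is no such integer.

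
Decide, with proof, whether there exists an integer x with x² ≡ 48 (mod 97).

Take x = 57. Then 57² = 3249 = 33·97 + 48, so 57² ≡ 48 (mod 97).

x = 57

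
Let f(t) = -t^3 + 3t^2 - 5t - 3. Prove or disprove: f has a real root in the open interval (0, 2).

No such root exists.

f(0) = -3 and f(2) = -9, both negative.
f'(t) = -3t^2 + 6t - 5 has discriminant 6² − 4·(-3)·(-5) = -24 < 0, so f' has no real roots and is negative for every real t.
Hence f is strictly decreasing on ℝ, and in particular on [0, 2]. A strictly monotone function with same-sign endpoint values stays negative on the whole interval, so f has no zero in (0, 2).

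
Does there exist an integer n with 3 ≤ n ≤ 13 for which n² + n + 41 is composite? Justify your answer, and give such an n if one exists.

No such integer n in that range exists.

The values for n = 3, 4, …, 13 are 53, 61, 71, 83, 97, 113, 131, 151, 173, 197, 223, and each of these is prime.
So no value in the range makes the expression composite.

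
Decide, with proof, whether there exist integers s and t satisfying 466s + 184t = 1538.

Every value of 466s + 184t is a multiple of gcd(466, 184) = 2; since 2 ∣ 1538, solutions exist.
Dividing through by 2 reduces the equation to 233s + 92t = 769.
Run the Euclidean algorithm on 233 and 92: 233 = 2·92 + 49, 92 = 1·49 + 43, 49 = 1·43 + 6, 43 = 7·6 + 1, 6 = 6·1 + 0.
Working back up the chain: 1 = 43 − 7·6 = 43 − 7·(49 − 1·43) = −7·49 + 8·43 = −7·49 + 8·(92 − 1·49) = 8·92 − 15·49 = 8·92 − 15·(233 − 2·92) = −15·233 + 38·92. So 233·(-15) + 92·38 = 1.
Times 769: 233·(-11535) + 92·29222 = 769, so (-11535, 29222) solves it.
Adding 126·92 to s and subtracting 126·233 from t gives the tidier solution (57, -136).
Check: 466·57 + 184·(-136) = 26562 − 25024 = 1538. ✓

s = 57, t = -136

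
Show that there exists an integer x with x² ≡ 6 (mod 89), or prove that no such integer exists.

No such integer exists.

Apply Euler's criterion with the prime 89: 6 is a quadratic residue iff 6^44 ≡ 1 (mod 89), and a non-residue iff it is ≡ −1.
Repeated squaring mod 89: 6^2 = 36 ≡ 36; 6^4 ≡ 36² = 1296 ≡ 50; 6^8 ≡ 50² = 2500 ≡ 8; 6^16 ≡ 8² = 64 ≡ 64; 6^32 ≡ 64² = 4096 ≡ 2.
Since 44 = 32 + 8 + 4, 6^44 ≡ 2 · 8 · 50; multiplying out mod 89: 2·8 = 16 ≡ 16, then 16·50 = 800 ≡ 88. Thus 6^44 ≡ 88 ≡ −1 (mod 89).
By Euler's criterion 6 is a quadratic non-residue mod 89: no x satisfies x² ≡ 6 (mod 89).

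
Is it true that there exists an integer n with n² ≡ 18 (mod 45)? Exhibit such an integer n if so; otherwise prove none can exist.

Reduce modulo 5, which divides 45: we would need n² ≡ 3 (mod 5).
Computing n² mod 5 for n = 0, 1, …, 2 (enough, by the symmetry n ↦ 5 − n) gives 0, 1, 4.
So the quadratic residues mod 5 are {0, 1, 4}, and 3 is not among them.
Therefore n² ≡ 18 (mod 45) has no solution.

No such integer exists.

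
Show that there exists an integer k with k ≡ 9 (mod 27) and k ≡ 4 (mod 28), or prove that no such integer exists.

k = 144

The moduli 27 and 28 are coprime, so by the Chinese Remainder Theorem a unique solution modulo 756 exists.
Any solution of the first congruence is k = 9 + 27t; substituting into the second, 27t ≡ 4 − 9 ≡ 23 (mod 28).
Invert 27 mod 28 by the Euclidean algorithm: 28 = 1·27 + 1, 27 = 27·1 + 0; back-substituting, 1 = 28 − 1·27. Hence 27·(-1) ≡ 1, so 27⁻¹ ≡ -1 ≡ 27 (mod 28).
Multiplying by 27: t ≡ 27·23 = 621 ≡ 5 (mod 28).
With t = 5: k = 9 + 27·5 = 144.
Indeed 144 ≡ 9 (mod 27) and 144 ≡ 4 (mod 28).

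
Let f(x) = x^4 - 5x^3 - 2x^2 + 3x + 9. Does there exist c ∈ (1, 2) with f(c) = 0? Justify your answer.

Such a root exists.

f(1) = 6 and f(2) = -17, which have opposite signs.
Since f is a polynomial it is continuous on [1, 2].
By the Intermediate Value Theorem f must vanish at some point of (1, 2).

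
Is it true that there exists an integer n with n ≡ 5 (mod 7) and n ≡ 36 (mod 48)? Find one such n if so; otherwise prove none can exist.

gcd(7, 48) = 1, so the Chinese Remainder Theorem guarantees exactly one residue class mod 336 satisfying both.
Write n = 5 + 7t and require 5 + 7t ≡ 36 (mod 48), i.e. 7t ≡ 31 (mod 48).
Since 7·7 = 49 = 1·48 + 1, the inverse of 7 mod 48 is 7.
Therefore t ≡ 7·31 = 217 ≡ 25 (mod 48).
With t = 25: n = 5 + 7·25 = 180.
Indeed 180 ≡ 5 (mod 7) and 180 ≡ 36 (mod 48).

n = 180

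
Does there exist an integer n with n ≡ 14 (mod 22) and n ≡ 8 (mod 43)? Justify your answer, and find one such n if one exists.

n = 696

The moduli 22 and 43 are coprime, so by the Chinese Remainder Theorem a unique solution modulo 946 exists.
Any solution of the first congruence is n = 14 + 22t; substituting into the second, 22t ≡ 8 − 14 ≡ 37 (mod 43).
To invert 22 modulo 43: 43 = 1·22 + 21, 22 = 1·21 + 1, 21 = 21·1 + 0, and unwinding, 1 = 22 − 1·21 = 22 − (43 − 1·22) = −43 + 2·22. Thus 22⁻¹ ≡ 2 (mod 43).
Multiplying by 2: t ≡ 2·37 = 74 ≡ 31 (mod 43).
Taking t = 31 gives n = 14 + 22·31 = 696.
Indeed 696 ≡ 14 (mod 22) and 696 ≡ 8 (mod 43).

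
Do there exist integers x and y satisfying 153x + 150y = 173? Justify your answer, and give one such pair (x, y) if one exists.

No, no such integers exist.

Both 153 and 150 are divisible by gcd(153, 150) = 3, hence so is any combination 153x + 150y.
However 173 leaves remainder 2 on division by 3.
Therefore 153x + 150y = 173 has no solution in integers.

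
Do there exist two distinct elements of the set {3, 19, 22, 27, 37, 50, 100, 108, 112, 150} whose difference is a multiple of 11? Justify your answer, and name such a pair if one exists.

No such pair exists.

Two integers differ by a multiple of 11 exactly when they have the same residue mod 11. The residues are 3↦3, 19↦8, 22↦0, 27↦5, 37↦4, 50↦6, 100↦1, 108↦9, 112↦2, 150↦7.
These 10 residues are pairwise different, hence no difference of two elements is divisible by 11.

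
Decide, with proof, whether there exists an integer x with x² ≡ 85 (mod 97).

x = 52

Take x = 52. Then 52² = 2704 = 27·97 + 85, so 52² ≡ 85 (mod 97).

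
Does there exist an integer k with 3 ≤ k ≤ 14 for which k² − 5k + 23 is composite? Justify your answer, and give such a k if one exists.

The values for k = 3, 4, …, 14 are 17, 19, 23, 29, 37, 47, 59, 73, 89, 107, 127, 149, and each of these is prime.
So no value in the range makes the expression composite.

There is no such integer k in that range.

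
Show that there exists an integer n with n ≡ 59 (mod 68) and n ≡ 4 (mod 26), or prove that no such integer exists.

No such integer exists.

gcd(68, 26) = 2. If n ≡ 59 (mod 68) and n ≡ 4 (mod 26), then n ≡ 59 (mod 2) and n ≡ 4 (mod 2).
But 59 mod 2 = 1 while 4 mod 2 = 0, a contradiction.
Therefore no such n exists.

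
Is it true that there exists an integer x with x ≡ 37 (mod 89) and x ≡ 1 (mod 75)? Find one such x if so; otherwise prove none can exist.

The moduli 89 and 75 are coprime, so by the Chinese Remainder Theorem a unique solution modulo 6675 exists.
Any solution of the first congruence is x = 37 + 89t; substituting into the second, 89t ≡ 1 − 37 ≡ 39 (mod 75).
89 ≡ 14 (mod 75), so this reads 14t ≡ 39 (mod 75). To invert 14 modulo 75: 75 = 5·14 + 5, 14 = 2·5 + 4, 5 = 1·4 + 1, 4 = 4·1 + 0, and unwinding, 1 = 5 − 1·4 = 5 − (14 − 2·5) = −14 + 3·5 = −14 + 3·(75 − 5·14) = 3·75 − 16·14. Thus 14⁻¹ ≡ -16 ≡ 59 (mod 75).
Multiplying by 59: t ≡ 59·39 = 2301 ≡ 51 (mod 75).
With t = 51: x = 37 + 89·51 = 4576.
Check: 4576 mod 89 = 37, 4576 mod 75 = 1. ✓

x = 4576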